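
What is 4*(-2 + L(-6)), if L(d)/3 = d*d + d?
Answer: 352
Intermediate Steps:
L(d) = 3*d + 3*d² (L(d) = 3*(d*d + d) = 3*(d² + d) = 3*(d + d²) = 3*d + 3*d²)
4*(-2 + L(-6)) = 4*(-2 + 3*(-6)*(1 - 6)) = 4*(-2 + 3*(-6)*(-5)) = 4*(-2 + 90) = 4*88 = 352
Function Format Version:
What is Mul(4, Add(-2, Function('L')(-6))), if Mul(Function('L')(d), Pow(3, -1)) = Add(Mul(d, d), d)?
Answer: 352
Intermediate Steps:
Function('L')(d) = Add(Mul(3, d), Mul(3, Pow(d, 2))) (Function('L')(d) = Mul(3, Add(Mul(d, d), d)) = Mul(3, Add(Pow(d, 2), d)) = Mul(3, Add(d, Pow(d, 2))) = Add(Mul(3, d), Mul(3, Pow(d, 2))))
Mul(4, Add(-2, Function('L')(-6))) = Mul(4, Add(-2, Mul(3, -6, Add(1, -6)))) = Mul(4, Add(-2, Mul(3, -6, -5))) = Mul(4, Add(-2, 90)) = Mul(4, 88) = 352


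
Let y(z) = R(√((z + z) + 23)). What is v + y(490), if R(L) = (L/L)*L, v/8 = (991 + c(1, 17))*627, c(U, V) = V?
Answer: 5056128 + √1003 ≈ 5.0562e+6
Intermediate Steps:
v = 5056128 (v = 8*((991 + 17)*627) = 8*(1008*627) = 8*632016 = 5056128)
R(L) = L (R(L) = 1*L = L)
y(z) = √(23 + 2*z) (y(z) = √((z + z) + 23) = √(2*z + 23) = √(23 + 2*z))
v + y(490) = 5056128 + √(23 + 2*490) = 5056128 + √(23 + 980) = 5056128 + √1003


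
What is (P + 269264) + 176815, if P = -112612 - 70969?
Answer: 262498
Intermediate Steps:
P = -183581
(P + 269264) + 176815 = (-183581 + 269264) + 176815 = 85683 + 176815 = 262498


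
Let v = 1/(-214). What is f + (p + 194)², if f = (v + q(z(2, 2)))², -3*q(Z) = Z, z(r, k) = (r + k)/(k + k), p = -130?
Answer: 1688270833/412164 ≈ 4096.1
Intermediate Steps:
z(r, k) = (k + r)/(2*k) (z(r, k) = (k + r)/((2*k)) = (k + r)*(1/(2*k)) = (k + r)/(2*k))
q(Z) = -Z/3
v = -1/214 ≈ -0.0046729
f = 47089/412164 (f = (-1/214 - (2 + 2)/(6*2))² = (-1/214 - 4/(6*2))² = (-1/214 - ⅓*1)² = (-1/214 - ⅓)² = (-217/642)² = 47089/412164 ≈ 0.11425)
f + (p + 194)² = 47089/412164 + (-130 + 194)² = 47089/412164 + 64² = 47089/412164 + 4096 = 1688270833/412164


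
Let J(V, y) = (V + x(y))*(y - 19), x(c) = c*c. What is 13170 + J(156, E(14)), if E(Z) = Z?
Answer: 11410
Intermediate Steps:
x(c) = c²
J(V, y) = (-19 + y)*(V + y²) (J(V, y) = (V + y²)*(y - 19) = (V + y²)*(-19 + y) = (-19 + y)*(V + y²))
13170 + J(156, E(14)) = 13170 + (14³ - 19*156 - 19*14² + 156*14) = 13170 + (2744 - 2964 - 19*196 + 2184) = 13170 + (2744 - 2964 - 3724 + 2184) = 13170 - 1760 = 11410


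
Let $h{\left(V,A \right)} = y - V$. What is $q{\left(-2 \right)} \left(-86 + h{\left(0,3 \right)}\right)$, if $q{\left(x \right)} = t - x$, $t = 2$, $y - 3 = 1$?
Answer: $-328$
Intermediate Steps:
$y = 4$ ($y = 3 + 1 = 4$)
$h{\left(V,A \right)} = 4 - V$
$q{\left(x \right)} = 2 - x$
$q{\left(-2 \right)} \left(-86 + h{\left(0,3 \right)}\right) = \left(2 - -2\right) \left(-86 + \left(4 - 0\right)\right) = \left(2 + 2\right) \left(-86 + \left(4 + 0\right)\right) = 4 \left(-86 + 4\right) = 4 \left(-82\right) = -328$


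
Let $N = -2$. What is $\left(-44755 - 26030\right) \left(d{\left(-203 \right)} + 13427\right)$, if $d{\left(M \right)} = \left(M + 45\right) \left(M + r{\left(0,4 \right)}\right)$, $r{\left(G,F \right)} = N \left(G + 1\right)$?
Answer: $-3243156345$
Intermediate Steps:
$r{\left(G,F \right)} = -2 - 2 G$ ($r{\left(G,F \right)} = - 2 \left(G + 1\right) = - 2 \left(1 + G\right) = -2 - 2 G$)
$d{\left(M \right)} = \left(-2 + M\right) \left(45 + M\right)$ ($d{\left(M \right)} = \left(M + 45\right) \left(M - 2\right) = \left(45 + M\right) \left(M + \left(-2 + 0\right)\right) = \left(45 + M\right) \left(M - 2\right) = \left(45 + M\right) \left(-2 + M\right) = \left(-2 + M\right) \left(45 + M\right)$)
$\left(-44755 - 26030\right) \left(d{\left(-203 \right)} + 13427\right) = \left(-44755 - 26030\right) \left(\left(-90 + \left(-203\right)^{2} + 43 \left(-203\right)\right) + 13427\right) = - 70785 \left(\left(-90 + 41209 - 8729\right) + 13427\right) = - 70785 \left(32390 + 13427\right) = \left(-70785\right) 45817 = -3243156345$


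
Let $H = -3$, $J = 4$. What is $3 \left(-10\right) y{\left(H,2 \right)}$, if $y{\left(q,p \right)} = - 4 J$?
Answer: $480$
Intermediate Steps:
$y{\left(q,p \right)} = -16$ ($y{\left(q,p \right)} = \left(-4\right) 4 = -16$)
$3 \left(-10\right) y{\left(H,2 \right)} = 3 \left(-10\right) \left(-16\right) = \left(-30\right) \left(-16\right) = 480$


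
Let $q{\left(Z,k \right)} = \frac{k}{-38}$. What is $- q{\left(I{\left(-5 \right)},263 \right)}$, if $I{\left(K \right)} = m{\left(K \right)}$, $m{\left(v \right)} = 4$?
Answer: $\frac{263}{38} \approx 6.9211$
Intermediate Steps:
$I{\left(K \right)} = 4$
$q{\left(Z,k \right)} = - \frac{k}{38}$ ($q{\left(Z,k \right)} = k \left(- \frac{1}{38}\right) = - \frac{k}{38}$)
$- q{\left(I{\left(-5 \right)},263 \right)} = - \frac{\left(-1\right) 263}{38} = \left(-1\right) \left(- \frac{263}{38}\right) = \frac{263}{38}$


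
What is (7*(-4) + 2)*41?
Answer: -1066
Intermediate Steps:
(7*(-4) + 2)*41 = (-28 + 2)*41 = -26*41 = -1066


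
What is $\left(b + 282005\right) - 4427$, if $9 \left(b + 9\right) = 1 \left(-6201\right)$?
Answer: $276880$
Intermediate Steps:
$b = -698$ ($b = -9 + \frac{1 \left(-6201\right)}{9} = -9 + \frac{1}{9} \left(-6201\right) = -9 - 689 = -698$)
$\left(b + 282005\right) - 4427 = \left(-698 + 282005\right) - 4427 = 281307 + \left(-166863 + 162436\right) = 281307 - 4427 = 276880$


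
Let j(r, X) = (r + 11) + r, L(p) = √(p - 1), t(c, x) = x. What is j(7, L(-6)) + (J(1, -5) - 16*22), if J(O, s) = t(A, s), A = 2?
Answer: -332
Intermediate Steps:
J(O, s) = s
L(p) = √(-1 + p)
j(r, X) = 11 + 2*r (j(r, X) = (11 + r) + r = 11 + 2*r)
j(7, L(-6)) + (J(1, -5) - 16*22) = (11 + 2*7) + (-5 - 16*22) = (11 + 14) + (-5 - 352) = 25 - 357 = -332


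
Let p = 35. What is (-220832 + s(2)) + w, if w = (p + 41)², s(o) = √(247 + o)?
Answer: -215056 + √249 ≈ -2.1504e+5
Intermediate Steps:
w = 5776 (w = (35 + 41)² = 76² = 5776)
(-220832 + s(2)) + w = (-220832 + √(247 + 2)) + 5776 = (-220832 + √249) + 5776 = -215056 + √249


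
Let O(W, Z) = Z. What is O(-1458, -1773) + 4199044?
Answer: 4197271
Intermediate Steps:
O(-1458, -1773) + 4199044 = -1773 + 4199044 = 4197271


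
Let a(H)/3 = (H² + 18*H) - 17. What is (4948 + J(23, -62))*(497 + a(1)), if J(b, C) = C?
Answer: 2457658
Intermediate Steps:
a(H) = -51 + 3*H² + 54*H (a(H) = 3*((H² + 18*H) - 17) = 3*(-17 + H² + 18*H) = -51 + 3*H² + 54*H)
(4948 + J(23, -62))*(497 + a(1)) = (4948 - 62)*(497 + (-51 + 3*1² + 54*1)) = 4886*(497 + (-51 + 3*1 + 54)) = 4886*(497 + (-51 + 3 + 54)) = 4886*(497 + 6) = 4886*503 = 2457658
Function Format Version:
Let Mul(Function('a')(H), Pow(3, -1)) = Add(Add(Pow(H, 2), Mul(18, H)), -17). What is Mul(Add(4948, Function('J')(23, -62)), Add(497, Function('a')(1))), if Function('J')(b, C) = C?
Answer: 2457658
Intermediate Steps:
Function('a')(H) = Add(-51, Mul(3, Pow(H, 2)), Mul(54, H)) (Function('a')(H) = Mul(3, Add(Add(Pow(H, 2), Mul(18, H)), -17)) = Mul(3, Add(-17, Pow(H, 2), Mul(18, H))) = Add(-51, Mul(3, Pow(H, 2)), Mul(54, H)))
Mul(Add(4948, Function('J')(23, -62)), Add(497, Function('a')(1))) = Mul(Add(4948, -62), Add(497, Add(-51, Mul(3, Pow(1, 2)), Mul(54, 1)))) = Mul(4886, Add(497, Add(-51, Mul(3, 1), 54))) = Mul(4886, Add(497, Add(-51, 3, 54))) = Mul(4886, Add(497, 6)) = Mul(4886, 503) = 2457658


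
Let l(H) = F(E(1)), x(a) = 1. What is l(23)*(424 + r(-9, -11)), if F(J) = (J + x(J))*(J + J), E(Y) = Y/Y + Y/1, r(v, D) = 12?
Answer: 5232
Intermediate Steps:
E(Y) = 1 + Y (E(Y) = 1 + Y*1 = 1 + Y)
F(J) = 2*J*(1 + J) (F(J) = (J + 1)*(J + J) = (1 + J)*(2*J) = 2*J*(1 + J))
l(H) = 12 (l(H) = 2*(1 + 1)*(1 + (1 + 1)) = 2*2*(1 + 2) = 2*2*3 = 12)
l(23)*(424 + r(-9, -11)) = 12*(424 + 12) = 12*436 = 5232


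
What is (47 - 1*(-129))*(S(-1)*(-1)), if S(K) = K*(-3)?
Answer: -528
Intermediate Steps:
S(K) = -3*K
(47 - 1*(-129))*(S(-1)*(-1)) = (47 - 1*(-129))*(-3*(-1)*(-1)) = (47 + 129)*(3*(-1)) = 176*(-3) = -528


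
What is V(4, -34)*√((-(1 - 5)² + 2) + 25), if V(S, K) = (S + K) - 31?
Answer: -61*√11 ≈ -202.31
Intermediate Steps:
V(S, K) = -31 + K + S (V(S, K) = (K + S) - 31 = -31 + K + S)
V(4, -34)*√((-(1 - 5)² + 2) + 25) = (-31 - 34 + 4)*√((-(1 - 5)² + 2) + 25) = -61*√((-1*(-4)² + 2) + 25) = -61*√((-1*16 + 2) + 25) = -61*√((-16 + 2) + 25) = -61*√(-14 + 25) = -61*√11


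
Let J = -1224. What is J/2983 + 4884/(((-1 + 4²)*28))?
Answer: 1171241/104405 ≈ 11.218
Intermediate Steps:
J/2983 + 4884/(((-1 + 4²)*28)) = -1224/2983 + 4884/(((-1 + 4²)*28)) = -1224*1/2983 + 4884/(((-1 + 16)*28)) = -1224/2983 + 4884/((15*28)) = -1224/2983 + 4884/420 = -1224/2983 + 4884*(1/420) = -1224/2983 + 407/35 = 1171241/104405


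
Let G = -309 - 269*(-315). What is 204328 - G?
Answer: 119902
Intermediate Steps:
G = 84426 (G = -309 + 84735 = 84426)
204328 - G = 204328 - 1*84426 = 204328 - 84426 = 119902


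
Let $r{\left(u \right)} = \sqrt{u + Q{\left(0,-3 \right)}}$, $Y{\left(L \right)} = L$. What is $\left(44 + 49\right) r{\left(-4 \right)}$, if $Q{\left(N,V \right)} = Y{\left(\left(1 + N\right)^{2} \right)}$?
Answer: $93 i \sqrt{3} \approx 161.08 i$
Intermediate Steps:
$Q{\left(N,V \right)} = \left(1 + N\right)^{2}$
$r{\left(u \right)} = \sqrt{1 + u}$ ($r{\left(u \right)} = \sqrt{u + \left(1 + 0\right)^{2}} = \sqrt{u + 1^{2}} = \sqrt{u + 1} = \sqrt{1 + u}$)
$\left(44 + 49\right) r{\left(-4 \right)} = \left(44 + 49\right) \sqrt{1 - 4} = 93 \sqrt{-3} = 93 i \sqrt{3}$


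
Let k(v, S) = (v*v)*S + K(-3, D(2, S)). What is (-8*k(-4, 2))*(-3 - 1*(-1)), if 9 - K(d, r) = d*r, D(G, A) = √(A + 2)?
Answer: 752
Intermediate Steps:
D(G, A) = √(2 + A)
K(d, r) = 9 - d*r
k(v, S) = 9 + 3*√(2 + S) + S*v² (k(v, S) = (v*v)*S + (9 - 1*(-3)*√(2 + S)) = v²*S + (9 + 3*√(2 + S)) = S*v² + (9 + 3*√(2 + S)) = 9 + 3*√(2 + S) + S*v²)
(-8*k(-4, 2))*(-3 - 1*(-1)) = (-8*(9 + 3*√(2 + 2) + 2*(-4)²))*(-3 - 1*(-1)) = (-8*(9 + 3*√4 + 2*16))*(-3 + 1) = -8*(9 + 3*2 + 32)*(-2) = -8*(9 + 6 + 32)*(-2) = -8*47*(-2) = -376*(-2) = 752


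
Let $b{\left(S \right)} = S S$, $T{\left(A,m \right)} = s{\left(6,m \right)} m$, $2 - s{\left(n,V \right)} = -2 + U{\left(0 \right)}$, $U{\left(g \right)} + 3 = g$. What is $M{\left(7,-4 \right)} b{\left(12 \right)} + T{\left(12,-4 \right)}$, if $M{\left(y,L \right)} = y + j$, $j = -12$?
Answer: $-748$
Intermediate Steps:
$M{\left(y,L \right)} = -12 + y$ ($M{\left(y,L \right)} = y - 12 = -12 + y$)
$U{\left(g \right)} = -3 + g$
$s{\left(n,V \right)} = 7$ ($s{\left(n,V \right)} = 2 - \left(-2 + \left(-3 + 0\right)\right) = 2 - \left(-2 - 3\right) = 2 - -5 = 2 + 5 = 7$)
$T{\left(A,m \right)} = 7 m$
$b{\left(S \right)} = S^{2}$
$M{\left(7,-4 \right)} b{\left(12 \right)} + T{\left(12,-4 \right)} = \left(-12 + 7\right) 12^{2} + 7 \left(-4\right) = \left(-5\right) 144 - 28 = -720 - 28 = -748$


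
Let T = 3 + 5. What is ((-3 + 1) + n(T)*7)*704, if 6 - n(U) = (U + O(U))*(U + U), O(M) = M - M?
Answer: -602624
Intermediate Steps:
O(M) = 0
T = 8
n(U) = 6 - 2*U² (n(U) = 6 - (U + 0)*(U + U) = 6 - U*2*U = 6 - 2*U²)
((-3 + 1) + n(T)*7)*704 = ((-3 + 1) + (6 - 2*8²)*7)*704 = (-2 + (6 - 2*64)*7)*704 = (-2 + (6 - 128)*7)*704 = (-2 - 122*7)*704 = (-2 - 854)*704 = -856*704 = -602624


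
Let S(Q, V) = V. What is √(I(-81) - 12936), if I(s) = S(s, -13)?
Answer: I*√12949 ≈ 113.79*I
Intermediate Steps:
I(s) = -13
√(I(-81) - 12936) = √(-13 - 12936) = √(-12949) = I*√12949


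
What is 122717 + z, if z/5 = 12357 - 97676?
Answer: -303878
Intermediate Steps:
z = -426595 (z = 5*(12357 - 97676) = 5*(-85319) = -426595)
122717 + z = 122717 - 426595 = -303878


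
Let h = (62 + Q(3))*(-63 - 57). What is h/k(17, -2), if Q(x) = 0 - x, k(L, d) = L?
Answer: -7080/17 ≈ -416.47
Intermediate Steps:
Q(x) = -x
h = -7080 (h = (62 - 1*3)*(-63 - 57) = (62 - 3)*(-120) = 59*(-120) = -7080)
h/k(17, -2) = -7080/17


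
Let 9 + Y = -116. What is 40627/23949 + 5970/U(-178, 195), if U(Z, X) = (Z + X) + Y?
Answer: -2566441/47898 ≈ -53.581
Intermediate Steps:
Y = -125 (Y = -9 - 116 = -125)
U(Z, X) = -125 + X + Z (U(Z, X) = (Z + X) - 125 = (X + Z) - 125 = -125 + X + Z)
40627/23949 + 5970/U(-178, 195) = 40627/23949 + 5970/(-125 + 195 - 178) = 40627*(1/23949) + 5970/(-108) = 40627/23949 + 5970*(-1/108) = 40627/23949 - 995/18 = -2566441/47898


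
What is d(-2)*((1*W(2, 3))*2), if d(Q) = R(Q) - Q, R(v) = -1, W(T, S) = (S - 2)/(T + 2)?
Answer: ½ ≈ 0.50000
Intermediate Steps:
W(T, S) = (-2 + S)/(2 + T)
d(Q) = -1 - Q
d(-2)*((1*W(2, 3))*2) = (-1 - 1*(-2))*((1*((-2 + 3)/(2 + 2)))*2) = (-1 + 2)*((1*(1/4))*2) = 1*((1*((¼)*1))*2) = 1*((1*(¼))*2) = 1*((¼)*2) = 1*(½) = ½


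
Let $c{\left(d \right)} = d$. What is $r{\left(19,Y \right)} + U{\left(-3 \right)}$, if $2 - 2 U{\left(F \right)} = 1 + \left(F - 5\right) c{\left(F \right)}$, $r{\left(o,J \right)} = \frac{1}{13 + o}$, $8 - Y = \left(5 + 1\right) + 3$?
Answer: $- \frac{367}{32} \approx -11.469$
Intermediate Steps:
$Y = -1$ ($Y = 8 - \left(\left(5 + 1\right) + 3\right) = 8 - \left(6 + 3\right) = 8 - 9 = -1$)
$U{\left(F \right)} = \frac{1}{2} - \frac{F \left(-5 + F\right)}{2}$ ($U{\left(F \right)} = 1 - \frac{1 + \left(F - 5\right) F}{2} = 1 - \frac{1 + \left(-5 + F\right) F}{2} = 1 - \frac{1 + F \left(-5 + F\right)}{2} = 1 - \left(\frac{1}{2} + \frac{F \left(-5 + F\right)}{2}\right) = \frac{1}{2} - \frac{F \left(-5 + F\right)}{2}$)
$r{\left(19,Y \right)} + U{\left(-3 \right)} = \frac{1}{13 + 19} + \left(\frac{1}{2} - \frac{\left(-3\right)^{2}}{2} + \frac{5}{2} \left(-3\right)\right) = \frac{1}{32} - \frac{23}{2} = - \frac{367}{32}$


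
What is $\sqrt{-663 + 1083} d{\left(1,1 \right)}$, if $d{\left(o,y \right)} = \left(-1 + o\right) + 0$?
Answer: $0$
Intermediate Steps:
$d{\left(o,y \right)} = -1 + o$
$\sqrt{-663 + 1083} d{\left(1,1 \right)} = \sqrt{-663 + 1083} \left(-1 + 1\right) = \sqrt{420} \cdot 0 = 2 \sqrt{105} \cdot 0 = 0$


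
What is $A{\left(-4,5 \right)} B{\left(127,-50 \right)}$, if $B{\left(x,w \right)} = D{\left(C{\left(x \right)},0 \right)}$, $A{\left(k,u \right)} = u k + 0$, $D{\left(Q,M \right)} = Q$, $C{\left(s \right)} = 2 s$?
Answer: $-5080$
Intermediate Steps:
$A{\left(k,u \right)} = k u$ ($A{\left(k,u \right)} = k u + 0 = k u$)
$B{\left(x,w \right)} = 2 x$
$A{\left(-4,5 \right)} B{\left(127,-50 \right)} = \left(-4\right) 5 \cdot 2 \cdot 127 = \left(-20\right) 254 = -5080$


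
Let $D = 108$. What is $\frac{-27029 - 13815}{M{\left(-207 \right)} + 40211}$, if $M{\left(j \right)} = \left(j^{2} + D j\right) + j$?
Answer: $- \frac{40844}{60497} \approx -0.67514$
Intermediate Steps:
$M{\left(j \right)} = j^{2} + 109 j$ ($M{\left(j \right)} = \left(j^{2} + 108 j\right) + j = j^{2} + 109 j$)
$\frac{-27029 - 13815}{M{\left(-207 \right)} + 40211} = \frac{-27029 - 13815}{- 207 \left(109 - 207\right) + 40211} = - \frac{40844}{\left(-207\right) \left(-98\right) + 40211} = - \frac{40844}{20286 + 40211} = - \frac{40844}{60497}$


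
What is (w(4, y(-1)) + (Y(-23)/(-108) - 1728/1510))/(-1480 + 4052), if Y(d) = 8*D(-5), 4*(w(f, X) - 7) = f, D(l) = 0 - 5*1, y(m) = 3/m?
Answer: 73651/26215110 ≈ 0.0028095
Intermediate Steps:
D(l) = -5 (D(l) = 0 - 5 = -5)
w(f, X) = 7 + f/4
Y(d) = -40 (Y(d) = 8*(-5) = -40)
(w(4, y(-1)) + (Y(-23)/(-108) - 1728/1510))/(-1480 + 4052) = ((7 + (¼)*4) + (-40/(-108) - 1728/1510))/(-1480 + 4052) = ((7 + 1) + (-40*(-1/108) - 1728*1/1510))/2572 = (8 + (10/27 - 864/755))*(1/2572) = (8 - 15778/20385)*(1/2572) = (147302/20385)*(1/2572) = 73651/26215110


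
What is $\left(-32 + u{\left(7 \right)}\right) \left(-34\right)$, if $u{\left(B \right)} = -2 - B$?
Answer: $1394$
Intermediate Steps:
$\left(-32 + u{\left(7 \right)}\right) \left(-34\right) = \left(-32 - 9\right) \left(-34\right) = \left(-41\right) \left(-34\right) = 1394$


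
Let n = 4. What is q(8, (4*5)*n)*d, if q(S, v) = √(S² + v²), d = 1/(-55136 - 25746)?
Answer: -4*√101/40441 ≈ -0.00099403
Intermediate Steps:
d = -1/80882 (d = 1/(-80882) = -1/80882 ≈ -1.2364e-5)
q(8, (4*5)*n)*d = √(8² + ((4*5)*4)²)*(-1/80882) = √(64 + (20*4)²)*(-1/80882) = √(64 + 80²)*(-1/80882) = √(64 + 6400)*(-1/80882) = √6464*(-1/80882) = (8*√101)*(-1/80882) = -4*√101/40441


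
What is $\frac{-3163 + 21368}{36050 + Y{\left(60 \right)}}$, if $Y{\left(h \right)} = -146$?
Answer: $\frac{1655}{3264} \approx 0.50705$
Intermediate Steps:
$\frac{-3163 + 21368}{36050 + Y{\left(60 \right)}} = \frac{-3163 + 21368}{36050 - 146} = \frac{18205}{35904} = 18205 \cdot \frac{1}{35904} = \frac{1655}{3264}$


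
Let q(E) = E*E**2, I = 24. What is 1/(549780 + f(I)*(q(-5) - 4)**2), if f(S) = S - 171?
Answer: -1/1896447 ≈ -5.2730e-7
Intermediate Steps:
f(S) = -171 + S
q(E) = E**3
1/(549780 + f(I)*(q(-5) - 4)**2) = 1/(549780 + (-171 + 24)*((-5)**3 - 4)**2) = 1/(549780 - 147*(-125 - 4)**2) = 1/(549780 - 147*(-129)**2) = 1/(549780 - 147*16641) = 1/(549780 - 2446227) = 1/(-1896447) = -1/1896447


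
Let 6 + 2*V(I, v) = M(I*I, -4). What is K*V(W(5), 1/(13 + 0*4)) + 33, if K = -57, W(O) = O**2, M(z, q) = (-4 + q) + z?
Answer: -34761/2 ≈ -17381.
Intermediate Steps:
M(z, q) = -4 + q + z
V(I, v) = -7 + I**2/2 (V(I, v) = -3 + (-4 - 4 + I*I)/2 = -3 + (-4 - 4 + I**2)/2 = -3 + (-8 + I**2)/2 = -3 + (-4 + I**2/2) = -7 + I**2/2)
K*V(W(5), 1/(13 + 0*4)) + 33 = -57*(-7 + (5**2)**2/2) + 33 = -57*(-7 + (1/2)*25**2) + 33 = -57*(-7 + (1/2)*625) + 33 = -57*(-7 + 625/2) + 33 = -57*611/2 + 33 = -34827/2 + 33 = -34761/2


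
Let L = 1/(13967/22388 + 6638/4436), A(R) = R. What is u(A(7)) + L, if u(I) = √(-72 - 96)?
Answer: 24828292/52642289 + 2*I*√42 ≈ 0.47164 + 12.961*I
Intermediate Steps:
L = 24828292/52642289 (L = 1/(13967*(1/22388) + 6638*(1/4436)) = 1/(13967/22388 + 3319/2218) = 1/(52642289/24828292) = 24828292/52642289 ≈ 0.47164)
u(I) = 2*I*√42 (u(I) = √(-168) = 2*I*√42)
u(A(7)) + L = 2*I*√42 + 24828292/52642289 = 24828292/52642289 + 2*I*√42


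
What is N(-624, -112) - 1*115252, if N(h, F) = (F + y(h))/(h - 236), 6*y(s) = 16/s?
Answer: -23193286271/201240 ≈ -1.1525e+5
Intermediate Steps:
y(s) = 8/(3*s) (y(s) = (16/s)/6 = 8/(3*s))
N(h, F) = (F + 8/(3*h))/(-236 + h) (N(h, F) = (F + 8/(3*h))/(h - 236) = (F + 8/(3*h))/(-236 + h))
N(-624, -112) - 1*115252 = (8/3 - 112*(-624))/((-624)*(-236 - 624)) - 1*115252 = -1/624*(8/3 + 69888)/(-860) - 115252 = -1/624*(-1/860)*209672/3 - 115252 = 26209/201240 - 115252 = -23193286271/201240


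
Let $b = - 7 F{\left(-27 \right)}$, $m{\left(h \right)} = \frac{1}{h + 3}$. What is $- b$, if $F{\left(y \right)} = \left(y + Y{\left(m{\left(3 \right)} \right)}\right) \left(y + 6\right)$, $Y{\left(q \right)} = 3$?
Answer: $3528$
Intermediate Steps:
$m{\left(h \right)} = \frac{1}{3 + h}$
$F{\left(y \right)} = \left(3 + y\right) \left(6 + y\right)$ ($F{\left(y \right)} = \left(y + 3\right) \left(y + 6\right) = \left(3 + y\right) \left(6 + y\right)$)
$b = -3528$ ($b = - 7 \left(18 + \left(-27\right)^{2} + 9 \left(-27\right)\right) = - 7 \left(18 + 729 - 243\right) = \left(-7\right) 504 = -3528$)
$- b = \left(-1\right) \left(-3528\right) = 3528$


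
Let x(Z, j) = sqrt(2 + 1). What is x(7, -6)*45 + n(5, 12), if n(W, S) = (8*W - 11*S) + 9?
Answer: -83 + 45*sqrt(3) ≈ -5.0577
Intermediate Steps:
x(Z, j) = sqrt(3)
n(W, S) = 9 - 11*S + 8*W (n(W, S) = (-11*S + 8*W) + 9 = 9 - 11*S + 8*W)
x(7, -6)*45 + n(5, 12) = sqrt(3)*45 + (9 - 11*12 + 8*5) = 45*sqrt(3) + (9 - 132 + 40) = 45*sqrt(3) - 83 = -83 + 45*sqrt(3)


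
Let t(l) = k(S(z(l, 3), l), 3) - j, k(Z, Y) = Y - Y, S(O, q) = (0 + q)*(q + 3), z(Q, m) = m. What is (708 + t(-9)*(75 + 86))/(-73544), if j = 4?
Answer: -8/9193 ≈ -0.00087023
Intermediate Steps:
S(O, q) = q*(3 + q)
k(Z, Y) = 0
t(l) = -4 (t(l) = 0 - 1*4 = 0 - 4 = -4)
(708 + t(-9)*(75 + 86))/(-73544) = (708 - 4*(75 + 86))/(-73544) = (708 - 4*161)*(-1/73544) = (708 - 644)*(-1/73544) = 64*(-1/73544) = -8/9193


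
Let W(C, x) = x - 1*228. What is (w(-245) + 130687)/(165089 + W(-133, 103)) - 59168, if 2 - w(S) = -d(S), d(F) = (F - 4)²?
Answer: -1626732877/27494 ≈ -59167.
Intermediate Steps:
d(F) = (-4 + F)²
W(C, x) = -228 + x (W(C, x) = x - 228 = -228 + x)
w(S) = 2 + (-4 + S)² (w(S) = 2 - (-1)*(-4 + S)² = 2 + (-4 + S)²)
(w(-245) + 130687)/(165089 + W(-133, 103)) - 59168 = ((2 + (-4 - 245)²) + 130687)/(165089 + (-228 + 103)) - 59168 = ((2 + (-249)²) + 130687)/(165089 - 125) - 59168 = ((2 + 62001) + 130687)/164964 - 59168 = (62003 + 130687)*(1/164964) - 59168 = 192690*(1/164964) - 59168 = 32115/27494 - 59168 = -1626732877/27494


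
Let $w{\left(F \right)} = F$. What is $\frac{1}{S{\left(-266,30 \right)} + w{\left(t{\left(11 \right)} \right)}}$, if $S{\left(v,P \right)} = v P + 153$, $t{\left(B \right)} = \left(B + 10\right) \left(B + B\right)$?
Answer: $- \frac{1}{7365} \approx -0.00013578$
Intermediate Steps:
$t{\left(B \right)} = 2 B \left(10 + B\right)$ ($t{\left(B \right)} = \left(10 + B\right) 2 B = 2 B \left(10 + B\right)$)
$S{\left(v,P \right)} = 153 + P v$ ($S{\left(v,P \right)} = P v + 153 = 153 + P v$)
$\frac{1}{S{\left(-266,30 \right)} + w{\left(t{\left(11 \right)} \right)}} = \frac{1}{\left(153 + 30 \left(-266\right)\right) + 2 \cdot 11 \left(10 + 11\right)} = \frac{1}{\left(153 - 7980\right) + 2 \cdot 11 \cdot 21} = \frac{1}{-7827 + 462} = \frac{1}{-7365} = - \frac{1}{7365}$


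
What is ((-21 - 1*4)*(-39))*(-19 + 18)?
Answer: -975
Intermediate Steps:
((-21 - 1*4)*(-39))*(-19 + 18) = ((-21 - 4)*(-39))*(-1) = -25*(-39)*(-1) = 975*(-1) = -975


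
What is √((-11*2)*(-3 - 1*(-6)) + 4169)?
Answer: √4103 ≈ 64.055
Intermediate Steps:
√((-11*2)*(-3 - 1*(-6)) + 4169) = √(-22*(-3 + 6) + 4169) = √(-22*3 + 4169) = √(-66 + 4169) = √4103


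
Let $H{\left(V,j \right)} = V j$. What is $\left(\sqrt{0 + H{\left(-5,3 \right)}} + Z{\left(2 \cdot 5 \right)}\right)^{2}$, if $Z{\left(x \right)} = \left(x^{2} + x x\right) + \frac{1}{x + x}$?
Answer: $\frac{16002001}{400} + \frac{4001 i \sqrt{15}}{10} \approx 40005.0 + 1549.6 i$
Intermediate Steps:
$Z{\left(x \right)} = \frac{1}{2 x} + 2 x^{2}$ ($Z{\left(x \right)} = \left(x^{2} + x^{2}\right) + \frac{1}{2 x} = 2 x^{2} + \frac{1}{2 x} = \frac{1}{2 x} + 2 x^{2}$)
$\left(\sqrt{0 + H{\left(-5,3 \right)}} + Z{\left(2 \cdot 5 \right)}\right)^{2} = \left(\sqrt{0 - 15} + \frac{1 + 4 \left(2 \cdot 5\right)^{3}}{2 \cdot 2 \cdot 5}\right)^{2} = \left(\sqrt{0 - 15} + \frac{1 + 4 \cdot 10^{3}}{2 \cdot 10}\right)^{2} = \left(\sqrt{-15} + \frac{1}{2} \cdot \frac{1}{10} \left(1 + 4 \cdot 1000\right)\right)^{2} = \left(i \sqrt{15} + \frac{1}{2} \cdot \frac{1}{10} \left(1 + 4000\right)\right)^{2} = \left(i \sqrt{15} + \frac{1}{2} \cdot \frac{1}{10} \cdot 4001\right)^{2} = \left(i \sqrt{15} + \frac{4001}{20}\right)^{2} = \left(\frac{4001}{20} + i \sqrt{15}\right)^{2}$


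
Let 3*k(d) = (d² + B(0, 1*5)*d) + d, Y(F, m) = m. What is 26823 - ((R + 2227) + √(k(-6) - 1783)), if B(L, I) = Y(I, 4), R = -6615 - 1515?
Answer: 32726 - I*√1781 ≈ 32726.0 - 42.202*I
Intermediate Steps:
R = -8130
B(L, I) = 4
k(d) = d²/3 + 5*d/3 (k(d) = ((d² + 4*d) + d)/3 = (d² + 5*d)/3 = d²/3 + 5*d/3)
26823 - ((R + 2227) + √(k(-6) - 1783)) = 26823 - ((-8130 + 2227) + √((⅓)*(-6)*(5 - 6) - 1783)) = 26823 - (-5903 + √((⅓)*(-6)*(-1) - 1783)) = 26823 - (-5903 + √(2 - 1783)) = 26823 - (-5903 + √(-1781)) = 26823 - (-5903 + I*√1781) = 26823 + (5903 - I*√1781) = 32726 - I*√1781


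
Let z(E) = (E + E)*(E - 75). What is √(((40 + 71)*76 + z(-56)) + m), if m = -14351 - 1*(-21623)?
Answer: 14*√155 ≈ 174.30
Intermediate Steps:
z(E) = 2*E*(-75 + E) (z(E) = (2*E)*(-75 + E) = 2*E*(-75 + E))
m = 7272 (m = -14351 + 21623 = 7272)
√(((40 + 71)*76 + z(-56)) + m) = √(((40 + 71)*76 + 2*(-56)*(-75 - 56)) + 7272) = √((111*76 + 2*(-56)*(-131)) + 7272) = √((8436 + 14672) + 7272) = √(23108 + 7272) = √30380 = 14*√155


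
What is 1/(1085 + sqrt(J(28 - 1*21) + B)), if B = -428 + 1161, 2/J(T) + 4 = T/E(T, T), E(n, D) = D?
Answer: 3255/3529478 - 13*sqrt(39)/3529478 ≈ 0.00089923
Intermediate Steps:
J(T) = -2/3 (J(T) = 2/(-4 + T/T) = 2/(-4 + 1) = 2/(-3) = 2*(-1/3) = -2/3)
B = 733
1/(1085 + sqrt(J(28 - 1*21) + B)) = 1/(1085 + sqrt(-2/3 + 733)) = 1/(1085 + sqrt(2197/3)) = 1/(1085 + 13*sqrt(39)/3)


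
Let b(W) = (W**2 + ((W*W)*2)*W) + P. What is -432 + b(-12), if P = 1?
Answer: -3743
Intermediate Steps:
b(W) = 1 + W**2 + 2*W**3 (b(W) = (W**2 + ((W*W)*2)*W) + 1 = (W**2 + (W**2*2)*W) + 1 = (W**2 + (2*W**2)*W) + 1 = (W**2 + 2*W**3) + 1 = 1 + W**2 + 2*W**3)
-432 + b(-12) = -432 + (1 + (-12)**2 + 2*(-12)**3) = -432 + (1 + 144 + 2*(-1728)) = -432 + (1 + 144 - 3456) = -432 - 3311 = -3743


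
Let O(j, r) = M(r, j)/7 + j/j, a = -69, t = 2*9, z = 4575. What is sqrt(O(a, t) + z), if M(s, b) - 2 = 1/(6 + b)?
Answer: sqrt(2018141)/21 ≈ 67.648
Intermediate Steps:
t = 18
M(s, b) = 2 + 1/(6 + b)
O(j, r) = 1 + (13 + 2*j)/(7*(6 + j)) (O(j, r) = ((13 + 2*j)/(6 + j))/7 + j/j = ((13 + 2*j)/(6 + j))*(1/7) + 1 = (13 + 2*j)/(7*(6 + j)) + 1 = 1 + (13 + 2*j)/(7*(6 + j)))
sqrt(O(a, t) + z) = sqrt((55 + 9*(-69))/(7*(6 - 69)) + 4575) = sqrt((1/7)*(55 - 621)/(-63) + 4575) = sqrt((1/7)*(-1/63)*(-566) + 4575) = sqrt(566/441 + 4575) = sqrt(2018141/441) = sqrt(2018141)/21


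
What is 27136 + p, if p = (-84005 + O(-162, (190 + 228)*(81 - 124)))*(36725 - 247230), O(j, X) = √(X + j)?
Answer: 17683499661 - 421010*I*√4534 ≈ 1.7684e+10 - 2.8349e+7*I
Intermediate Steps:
p = 17683472525 - 421010*I*√4534 (p = (-84005 + √((190 + 228)*(81 - 124) - 162))*(36725 - 247230) = (-84005 + √(418*(-43) - 162))*(-210505) = (-84005 + √(-17974 - 162))*(-210505) = (-84005 + √(-18136))*(-210505) = (-84005 + 2*I*√4534)*(-210505) = 17683472525 - 421010*I*√4534 ≈ 1.7683e+10 - 2.8349e+7*I)
27136 + p = 27136 + (17683472525 - 421010*I*√4534) = 17683499661 - 421010*I*√4534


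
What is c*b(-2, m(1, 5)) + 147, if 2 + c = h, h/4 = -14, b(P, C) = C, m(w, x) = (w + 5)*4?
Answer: -1245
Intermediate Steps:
m(w, x) = 20 + 4*w (m(w, x) = (5 + w)*4 = 20 + 4*w)
h = -56 (h = 4*(-14) = -56)
c = -58 (c = -2 - 56 = -58)
c*b(-2, m(1, 5)) + 147 = -58*(20 + 4*1) + 147 = -58*(20 + 4) + 147 = -58*24 + 147 = -1392 + 147 = -1245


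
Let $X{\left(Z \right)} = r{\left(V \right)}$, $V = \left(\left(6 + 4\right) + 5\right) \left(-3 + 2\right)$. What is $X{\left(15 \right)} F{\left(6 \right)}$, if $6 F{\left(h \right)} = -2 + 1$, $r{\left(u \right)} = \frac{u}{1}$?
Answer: $\frac{5}{2} \approx 2.5$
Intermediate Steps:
$V = -15$ ($V = \left(10 + 5\right) \left(-1\right) = 15 \left(-1\right) = -15$)
$r{\left(u \right)} = u$ ($r{\left(u \right)} = u 1 = u$)
$X{\left(Z \right)} = -15$
$F{\left(h \right)} = - \frac{1}{6}$ ($F{\left(h \right)} = \frac{-2 + 1}{6} = \frac{1}{6} \left(-1\right) = - \frac{1}{6}$)
$X{\left(15 \right)} F{\left(6 \right)} = \left(-15\right) \left(- \frac{1}{6}\right) = \frac{5}{2}$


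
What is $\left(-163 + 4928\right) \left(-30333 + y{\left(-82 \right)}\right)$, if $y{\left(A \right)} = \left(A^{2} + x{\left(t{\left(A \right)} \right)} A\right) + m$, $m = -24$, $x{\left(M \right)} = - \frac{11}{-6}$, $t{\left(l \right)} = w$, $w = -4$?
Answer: $- \frac{339982750}{3} \approx -1.1333 \cdot 10^{8}$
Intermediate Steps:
$t{\left(l \right)} = -4$
$x{\left(M \right)} = \frac{11}{6}$ ($x{\left(M \right)} = \left(-11\right) \left(- \frac{1}{6}\right) = \frac{11}{6}$)
$y{\left(A \right)} = -24 + A^{2} + \frac{11 A}{6}$ ($y{\left(A \right)} = \left(A^{2} + \frac{11 A}{6}\right) - 24 = -24 + A^{2} + \frac{11 A}{6}$)
$\left(-163 + 4928\right) \left(-30333 + y{\left(-82 \right)}\right) = \left(-163 + 4928\right) \left(-30333 + \left(-24 + \left(-82\right)^{2} + \frac{11}{6} \left(-82\right)\right)\right) = 4765 \left(-30333 - - \frac{19649}{3}\right) = 4765 \left(-30333 + \frac{19649}{3}\right) = 4765 \left(- \frac{71350}{3}\right) = - \frac{339982750}{3}$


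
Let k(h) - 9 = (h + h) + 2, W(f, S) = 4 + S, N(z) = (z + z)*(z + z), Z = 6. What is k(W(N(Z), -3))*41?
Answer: 533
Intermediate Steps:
N(z) = 4*z**2 (N(z) = (2*z)*(2*z) = 4*z**2)
k(h) = 11 + 2*h (k(h) = 9 + ((h + h) + 2) = 9 + (2*h + 2) = 9 + (2 + 2*h) = 11 + 2*h)
k(W(N(Z), -3))*41 = (11 + 2*(4 - 3))*41 = (11 + 2*1)*41 = (11 + 2)*41 = 13*41 = 533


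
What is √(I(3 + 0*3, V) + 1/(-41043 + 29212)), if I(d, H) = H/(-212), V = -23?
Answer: 7*√3479461607/1254086 ≈ 0.32925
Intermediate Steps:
I(d, H) = -H/212 (I(d, H) = H*(-1/212) = -H/212)
√(I(3 + 0*3, V) + 1/(-41043 + 29212)) = √(-1/212*(-23) + 1/(-41043 + 29212)) = √(23/212 + 1/(-11831)) = √(23/212 - 1/11831) = √(271901/2508172) = 7*√3479461607/1254086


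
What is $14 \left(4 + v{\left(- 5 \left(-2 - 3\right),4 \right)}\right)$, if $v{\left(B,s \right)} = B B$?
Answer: $8806$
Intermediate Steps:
$v{\left(B,s \right)} = B^{2}$
$14 \left(4 + v{\left(- 5 \left(-2 - 3\right),4 \right)}\right) = 14 \left(4 + \left(- 5 \left(-2 - 3\right)\right)^{2}\right) = 14 \left(4 + \left(\left(-5\right) \left(-5\right)\right)^{2}\right) = 14 \left(4 + 25^{2}\right) = 14 \left(4 + 625\right) = 14 \cdot 629 = 8806$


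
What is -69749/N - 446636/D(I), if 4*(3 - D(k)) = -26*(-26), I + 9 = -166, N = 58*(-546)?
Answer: 7077823591/2628444 ≈ 2692.8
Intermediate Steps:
N = -31668
I = -175 (I = -9 - 166 = -175)
D(k) = -166 (D(k) = 3 - (-13)*(-26)/2 = 3 - 1/4*676 = 3 - 169 = -166)
-69749/N - 446636/D(I) = -69749/(-31668) - 446636/(-166) = -69749*(-1/31668) - 446636*(-1/166) = 69749/31668 + 223318/83 = 7077823591/2628444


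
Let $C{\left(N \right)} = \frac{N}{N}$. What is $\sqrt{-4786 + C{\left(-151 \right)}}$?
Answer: $i \sqrt{4785} \approx 69.174 i$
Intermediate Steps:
$C{\left(N \right)} = 1$
$\sqrt{-4786 + C{\left(-151 \right)}} = \sqrt{-4786 + 1} = \sqrt{-4785} = i \sqrt{4785}$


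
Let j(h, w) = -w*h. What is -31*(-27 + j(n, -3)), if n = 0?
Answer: 837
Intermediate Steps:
j(h, w) = -h*w
-31*(-27 + j(n, -3)) = -31*(-27 - 1*0*(-3)) = -31*(-27 + 0) = -31*(-27) = 837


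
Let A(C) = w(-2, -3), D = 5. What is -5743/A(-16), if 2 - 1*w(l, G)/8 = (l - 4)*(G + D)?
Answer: -5743/112 ≈ -51.277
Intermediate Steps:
w(l, G) = 16 - 8*(-4 + l)*(5 + G) (w(l, G) = 16 - 8*(l - 4)*(G + 5) = 16 - 8*(-4 + l)*(5 + G))
A(C) = 112 (A(C) = 176 - 40*(-2) + 32*(-3) - 8*(-3)*(-2) = 176 + 80 - 96 - 48 = 112)
-5743/A(-16) = -5743/112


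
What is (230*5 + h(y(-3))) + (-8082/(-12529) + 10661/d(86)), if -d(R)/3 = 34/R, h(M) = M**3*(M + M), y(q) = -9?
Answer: 198608159/37587 ≈ 5284.0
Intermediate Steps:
h(M) = 2*M**4 (h(M) = M**3*(2*M) = 2*M**4)
d(R) = -102/R
(230*5 + h(y(-3))) + (-8082/(-12529) + 10661/d(86)) = (230*5 + 2*(-9)**4) + (-8082/(-12529) + 10661/((-102/86))) = (1150 + 2*6561) + (-8082*(-1/12529) + 10661/((-102*1/86))) = (1150 + 13122) + (8082/12529 + 10661/(-51/43)) = 14272 + (8082/12529 + 10661*(-43/51)) = 14272 + (8082/12529 - 458423/51) = 14272 - 337833505/37587 = 198608159/37587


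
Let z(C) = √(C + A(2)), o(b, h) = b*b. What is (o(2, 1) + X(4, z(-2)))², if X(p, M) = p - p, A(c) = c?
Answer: 16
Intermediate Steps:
o(b, h) = b²
z(C) = √(2 + C) (z(C) = √(C + 2) = √(2 + C))
X(p, M) = 0
(o(2, 1) + X(4, z(-2)))² = (2² + 0)² = (4 + 0)² = 4² = 16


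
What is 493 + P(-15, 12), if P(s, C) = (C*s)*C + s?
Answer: -1682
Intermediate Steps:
P(s, C) = s + s*C**2 (P(s, C) = s*C**2 + s = s + s*C**2)
493 + P(-15, 12) = 493 - 15*(1 + 12**2) = 493 - 15*(1 + 144) = 493 - 15*145 = 493 - 2175 = -1682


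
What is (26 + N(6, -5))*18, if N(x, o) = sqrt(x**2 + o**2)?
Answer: 468 + 18*sqrt(61) ≈ 608.58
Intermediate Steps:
N(x, o) = sqrt(o**2 + x**2)
(26 + N(6, -5))*18 = (26 + sqrt((-5)**2 + 6**2))*18 = (26 + sqrt(25 + 36))*18 = (26 + sqrt(61))*18 = 468 + 18*sqrt(61)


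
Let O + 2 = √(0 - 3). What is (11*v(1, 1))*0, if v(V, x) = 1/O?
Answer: 0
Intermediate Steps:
O = -2 + I*√3 (O = -2 + √(0 - 3) = -2 + √(-3) = -2 + I*√3 ≈ -2.0 + 1.732*I)
v(V, x) = 1/(-2 + I*√3)
(11*v(1, 1))*0 = (11*(-2/7 - I*√3/7))*0 = (-22/7 - 11*I*√3/7)*0 = 0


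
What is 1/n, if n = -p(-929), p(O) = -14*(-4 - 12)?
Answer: -1/224 ≈ -0.0044643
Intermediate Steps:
p(O) = 224 (p(O) = -14*(-16) = 224)
n = -224 (n = -1*224 = -224)
1/n = 1/(-224) = -1/224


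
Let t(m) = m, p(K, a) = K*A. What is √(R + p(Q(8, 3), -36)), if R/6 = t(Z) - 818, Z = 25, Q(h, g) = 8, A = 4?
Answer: I*√4726 ≈ 68.746*I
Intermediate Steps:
p(K, a) = 4*K (p(K, a) = K*4 = 4*K)
R = -4758 (R = 6*(25 - 818) = 6*(-793) = -4758)
√(R + p(Q(8, 3), -36)) = √(-4758 + 4*8) = √(-4758 + 32) = √(-4726) = I*√4726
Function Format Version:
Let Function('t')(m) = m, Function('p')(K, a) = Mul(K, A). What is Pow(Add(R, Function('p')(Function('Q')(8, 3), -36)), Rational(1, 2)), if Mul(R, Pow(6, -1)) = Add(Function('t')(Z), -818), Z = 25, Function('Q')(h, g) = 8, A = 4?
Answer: Mul(I, Pow(4726, Rational(1, 2))) ≈ Mul(68.746, I)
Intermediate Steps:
Function('p')(K, a) = Mul(4, K) (Function('p')(K, a) = Mul(K, 4) = Mul(4, K))
R = -4758 (R = Mul(6, Add(25, -818)) = Mul(6, -793) = -4758)
Pow(Add(R, Function('p')(Function('Q')(8, 3), -36)), Rational(1, 2)) = Pow(Add(-4758, Mul(4, 8)), Rational(1, 2)) = Pow(Add(-4758, 32), Rational(1, 2)) = Pow(-4726, Rational(1, 2)) = Mul(I, Pow(4726, Rational(1, 2)))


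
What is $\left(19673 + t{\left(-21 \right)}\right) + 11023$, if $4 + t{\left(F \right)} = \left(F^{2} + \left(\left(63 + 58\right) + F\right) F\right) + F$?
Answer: $29012$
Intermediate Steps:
$t{\left(F \right)} = -4 + F + F^{2} + F \left(121 + F\right)$ ($t{\left(F \right)} = -4 + \left(\left(F^{2} + \left(\left(63 + 58\right) + F\right) F\right) + F\right) = -4 + \left(\left(F^{2} + \left(121 + F\right) F\right) + F\right) = -4 + \left(\left(F^{2} + F \left(121 + F\right)\right) + F\right) = -4 + \left(F + F^{2} + F \left(121 + F\right)\right) = -4 + F + F^{2} + F \left(121 + F\right)$)
$\left(19673 + t{\left(-21 \right)}\right) + 11023 = \left(19673 + \left(-4 + 2 \left(-21\right)^{2} + 122 \left(-21\right)\right)\right) + 11023 = \left(19673 - 1684\right) + 11023 = 17989 + 11023 = 29012$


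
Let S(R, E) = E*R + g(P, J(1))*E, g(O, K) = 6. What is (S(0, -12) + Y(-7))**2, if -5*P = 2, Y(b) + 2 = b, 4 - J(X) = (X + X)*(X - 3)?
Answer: 6561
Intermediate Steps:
J(X) = 4 - 2*X*(-3 + X) (J(X) = 4 - (X + X)*(X - 3) = 4 - 2*X*(-3 + X))
Y(b) = -2 + b
P = -2/5 (P = -1/5*2 = -2/5 ≈ -0.40000)
S(R, E) = 6*E + E*R (S(R, E) = E*R + 6*E = 6*E + E*R)
(S(0, -12) + Y(-7))**2 = (-12*(6 + 0) + (-2 - 7))**2 = (-12*6 - 9)**2 = (-72 - 9)**2 = (-81)**2 = 6561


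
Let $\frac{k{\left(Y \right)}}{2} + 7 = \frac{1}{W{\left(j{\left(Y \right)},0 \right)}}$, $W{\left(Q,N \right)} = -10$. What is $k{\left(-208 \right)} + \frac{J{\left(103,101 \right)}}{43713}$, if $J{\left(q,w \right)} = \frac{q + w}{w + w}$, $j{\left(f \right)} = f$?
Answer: $- \frac{104488471}{7358355} \approx -14.2$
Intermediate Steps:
$J{\left(q,w \right)} = \frac{q + w}{2 w}$
$k{\left(Y \right)} = - \frac{71}{5}$ ($k{\left(Y \right)} = -14 + \frac{2}{-10} = -14 + 2 \left(- \frac{1}{10}\right) = -14 - \frac{1}{5} = - \frac{71}{5}$)
$k{\left(-208 \right)} + \frac{J{\left(103,101 \right)}}{43713} = - \frac{71}{5} + \frac{\frac{1}{2} \cdot \frac{1}{101} \left(103 + 101\right)}{43713} = - \frac{71}{5} + \frac{1}{2} \cdot \frac{1}{101} \cdot 204 \cdot \frac{1}{43713} = - \frac{71}{5} + \frac{102}{101} \cdot \frac{1}{43713} = - \frac{71}{5} + \frac{34}{1471671} = - \frac{104488471}{7358355}$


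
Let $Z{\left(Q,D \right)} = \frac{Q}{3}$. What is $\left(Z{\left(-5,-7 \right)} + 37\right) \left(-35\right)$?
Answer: $- \frac{3710}{3} \approx -1236.7$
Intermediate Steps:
$Z{\left(Q,D \right)} = \frac{Q}{3}$ ($Z{\left(Q,D \right)} = Q \frac{1}{3} = \frac{Q}{3}$)
$\left(Z{\left(-5,-7 \right)} + 37\right) \left(-35\right) = \left(\frac{1}{3} \left(-5\right) + 37\right) \left(-35\right) = \left(- \frac{5}{3} + 37\right) \left(-35\right) = \frac{106}{3} \left(-35\right) = - \frac{3710}{3}$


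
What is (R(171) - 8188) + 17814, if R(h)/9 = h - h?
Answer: 9626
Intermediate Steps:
R(h) = 0 (R(h) = 9*(h - h) = 9*0 = 0)
(R(171) - 8188) + 17814 = (0 - 8188) + 17814 = -8188 + 17814 = 9626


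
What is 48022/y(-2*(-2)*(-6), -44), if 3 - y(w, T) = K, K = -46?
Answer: 48022/49 ≈ 980.04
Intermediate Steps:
y(w, T) = 49 (y(w, T) = 3 - 1*(-46) = 3 + 46 = 49)
48022/y(-2*(-2)*(-6), -44) = 48022/49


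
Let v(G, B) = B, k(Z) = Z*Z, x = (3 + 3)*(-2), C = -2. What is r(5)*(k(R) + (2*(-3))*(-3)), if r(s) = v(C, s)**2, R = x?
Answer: 4050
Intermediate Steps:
x = -12 (x = 6*(-2) = -12)
R = -12
k(Z) = Z**2
r(s) = s**2
r(5)*(k(R) + (2*(-3))*(-3)) = 5**2*((-12)**2 + (2*(-3))*(-3)) = 25*(144 - 6*(-3)) = 25*(144 + 18) = 25*162 = 4050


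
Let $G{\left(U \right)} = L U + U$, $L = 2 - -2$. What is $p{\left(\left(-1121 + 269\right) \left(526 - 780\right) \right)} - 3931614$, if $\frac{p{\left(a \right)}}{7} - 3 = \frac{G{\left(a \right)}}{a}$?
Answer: $-3931558$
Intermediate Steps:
$L = 4$ ($L = 2 + 2 = 4$)
$G{\left(U \right)} = 5 U$ ($G{\left(U \right)} = 4 U + U = 5 U$)
$p{\left(a \right)} = 56$ ($p{\left(a \right)} = 21 + 7 \frac{5 a}{a} = 21 + 7 \cdot 5 = 21 + 35 = 56$)
$p{\left(\left(-1121 + 269\right) \left(526 - 780\right) \right)} - 3931614 = 56 - 3931614 = -3931558$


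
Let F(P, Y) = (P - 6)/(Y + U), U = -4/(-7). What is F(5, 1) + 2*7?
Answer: 147/11 ≈ 13.364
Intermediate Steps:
U = 4/7 (U = -4*(-1/7) = 4/7 ≈ 0.57143)
F(P, Y) = (-6 + P)/(4/7 + Y) (F(P, Y) = (P - 6)/(Y + 4/7) = (-6 + P)/(4/7 + Y))
F(5, 1) + 2*7 = 7*(-6 + 5)/(4 + 7*1) + 2*7 = 7*(-1)/(4 + 7) + 14 = 7*(-1)/11 + 14 = 7*(1/11)*(-1) + 14 = -7/11 + 14 = 147/11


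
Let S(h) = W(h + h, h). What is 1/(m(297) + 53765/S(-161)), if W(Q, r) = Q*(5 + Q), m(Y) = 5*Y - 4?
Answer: 102074/151225359 ≈ 0.00067498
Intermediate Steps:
m(Y) = -4 + 5*Y
S(h) = 2*h*(5 + 2*h) (S(h) = (h + h)*(5 + (h + h)) = (2*h)*(5 + 2*h) = 2*h*(5 + 2*h))
1/(m(297) + 53765/S(-161)) = 1/((-4 + 5*297) + 53765/((2*(-161)*(5 + 2*(-161))))) = 1/((-4 + 1485) + 53765/((2*(-161)*(5 - 322)))) = 1/(1481 + 53765/((2*(-161)*(-317)))) = 1/(1481 + 53765/102074) = 1/(151225359/102074) = 102074/151225359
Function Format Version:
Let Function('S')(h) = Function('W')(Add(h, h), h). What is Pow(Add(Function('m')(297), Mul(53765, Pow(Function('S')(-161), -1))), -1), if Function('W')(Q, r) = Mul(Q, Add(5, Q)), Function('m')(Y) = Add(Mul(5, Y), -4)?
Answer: Rational(102074, 151225359) ≈ 0.00067498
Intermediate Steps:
Function('m')(Y) = Add(-4, Mul(5, Y))
Function('S')(h) = Mul(2, h, Add(5, Mul(2, h))) (Function('S')(h) = Mul(Add(h, h), Add(5, Add(h, h))) = Mul(Mul(2, h), Add(5, Mul(2, h))) = Mul(2, h, Add(5, Mul(2, h))))
Pow(Add(Function('m')(297), Mul(53765, Pow(Function('S')(-161), -1))), -1) = Pow(Add(Add(-4, Mul(5, 297)), Mul(53765, Pow(Mul(2, -161, Add(5, Mul(2, -161))), -1))), -1) = Pow(Add(Add(-4, 1485), Mul(53765, Pow(Mul(2, -161, Add(5, -322)), -1))), -1) = Pow(Add(1481, Mul(53765, Pow(Mul(2, -161, -317), -1))), -1) = Pow(Add(1481, Mul(53765, Pow(102074, -1))), -1) = Pow(Add(1481, Mul(53765, Rational(1, 102074))), -1) = Pow(Add(1481, Rational(53765, 102074)), -1) = Pow(Rational(151225359, 102074), -1) = Rational(102074, 151225359)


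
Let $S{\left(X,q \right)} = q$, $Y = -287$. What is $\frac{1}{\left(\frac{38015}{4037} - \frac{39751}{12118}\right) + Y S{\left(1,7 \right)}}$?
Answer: $- \frac{48920366}{97980824311} \approx -0.00049928$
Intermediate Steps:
$\frac{1}{\left(\frac{38015}{4037} - \frac{39751}{12118}\right) + Y S{\left(1,7 \right)}} = \frac{1}{\left(\frac{38015}{4037} - \frac{39751}{12118}\right) - 2009} = \frac{1}{\frac{300190983}{48920366} - 2009} = \frac{1}{- \frac{97980824311}{48920366}} = - \frac{48920366}{97980824311}$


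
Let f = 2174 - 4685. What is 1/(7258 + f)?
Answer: 1/4747 ≈ 0.00021066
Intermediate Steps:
f = -2511
1/(7258 + f) = 1/(7258 - 2511) = 1/4747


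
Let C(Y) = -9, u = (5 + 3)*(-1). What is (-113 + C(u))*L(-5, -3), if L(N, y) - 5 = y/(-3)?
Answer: -732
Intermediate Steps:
L(N, y) = 5 - y/3 (L(N, y) = 5 + y/(-3) = 5 + y*(-⅓) = 5 - y/3)
u = -8 (u = 8*(-1) = -8)
(-113 + C(u))*L(-5, -3) = (-113 - 9)*(5 - ⅓*(-3)) = -122*(5 + 1) = -122*6 = -732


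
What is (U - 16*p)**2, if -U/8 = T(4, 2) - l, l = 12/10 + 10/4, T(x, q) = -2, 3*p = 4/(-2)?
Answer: 712336/225 ≈ 3165.9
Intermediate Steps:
p = -2/3 (p = (4/(-2))/3 = (4*(-1/2))/3 = (1/3)*(-2) = -2/3 ≈ -0.66667)
l = 37/10 (l = 12*(1/10) + 10*(1/4) = 6/5 + 5/2 = 37/10 ≈ 3.7000)
U = 228/5 (U = -8*(-2 - 1*37/10) = -8*(-2 - 37/10) = -8*(-57/10) = 228/5 ≈ 45.600)
(U - 16*p)**2 = (228/5 - 16*(-2/3))**2 = (228/5 + 32/3)**2 = (844/15)**2 = 712336/225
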